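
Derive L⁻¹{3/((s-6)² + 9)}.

Form: b/((s-a)² + b²) → e^(at)sin(bt). With a=6, b=3

Final answer: e^(6t)·sin(3t)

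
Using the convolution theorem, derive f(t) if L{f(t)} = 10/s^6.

10/s^6 = (10/s)·(1/s^5) = L{10}·L{t^4/24}. By convolution, f(t) = 10*t^4/24 = ∫₀ᵗ 10·τ^4/24 dτ = 10·t^5/120

Final answer: 10·t^5/120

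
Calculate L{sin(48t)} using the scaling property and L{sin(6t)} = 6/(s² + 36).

Using L{f(at)} = (1/a)F(s/a) with a=8: L{sin(48t)} = (1/8) · 6/((s/8)² + 36) = (1/8) · 6·64/(s² + 2304) = 48/(s² + 2304)

Final answer: 48/(s² + 2304)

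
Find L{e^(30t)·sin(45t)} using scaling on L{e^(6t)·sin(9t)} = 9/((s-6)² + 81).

Scaling with a=5: L{e^(30t)·sin(45t)} = (1/5) · 9/((s/5-6)² + 81). Simplifying: 45/((s-30)² + 2025)

Final answer: 45/((s-30)² + 2025)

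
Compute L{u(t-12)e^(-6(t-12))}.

u(t-a)f(t-a) with f(t)=e^(-6t). L{e^(-6t)} = 1/(s+6). By time shift: e^(-12s)/(s+6)

Final answer: e^(-12s)/(s+6)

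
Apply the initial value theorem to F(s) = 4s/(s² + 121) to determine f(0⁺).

f(0⁺) = lim_{s→∞} s·4s/(s² + 121) = lim_{s→∞} 4s²/(s² + 121) = 4

Final answer: 4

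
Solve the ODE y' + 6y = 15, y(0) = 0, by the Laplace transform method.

sY + 6Y = 15/s. Y = 15/(s(s+6)). Partial fractions: Y = 5/2/s - 5/2/(s+6)

Final answer: y(t) = 5/2(1 - e^(-6t))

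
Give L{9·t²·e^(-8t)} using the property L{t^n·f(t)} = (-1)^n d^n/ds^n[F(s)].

L{e^(-8t)} = 1/(s+8). d/ds[1/(s+8)] = -1/(s+8)². d²/ds²[1/(s+8)] = 2/(s+8)³. So L{t²·e^(-8t)} = (-1)² · 2/(s+8)³ = 2/(s+8)³. Then L{9·t²·e^(-8t)} = 9·2/(s+8)³ = 18/(s+8)³

Final answer: 18/(s+8)³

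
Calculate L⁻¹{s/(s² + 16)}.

This is the form c·s/(s² + a²) with a = 4. L⁻¹ = cos(4t)

Final answer: cos(4t)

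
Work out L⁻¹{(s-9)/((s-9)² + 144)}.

Using frequency shift: L⁻¹{(s-a)/((s-a)² + b²)} = e^(at)cos(bt). Here a=9, b=12

Final answer: e^(9t)·cos(12t)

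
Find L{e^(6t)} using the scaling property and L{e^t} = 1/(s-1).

Using L{f(at)} = (1/a)F(s/a) with a=6 and f(t) = e^t: L{e^(6t)} = (1/6) · 1/((s/6)-1) = (1/6) · 6/(s-6) = 1/(s-6)

Final answer: 1/(s-6)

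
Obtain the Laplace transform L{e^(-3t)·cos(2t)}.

L{e^(at)·cos(ωt)} = (s-a)/((s-a)² + ω²), so L{e^(-3t)·cos(2t)} = (s+3)/((s+3)² + 4)

Final answer: (s+3)/((s+3)² + 4)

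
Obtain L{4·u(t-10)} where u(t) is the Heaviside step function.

L{u(t-a)} = e^(-as)/s. Here a=10, so L{u(t-10)} = e^(-10s)/s, and L{4·u(t-10)} = 4·e^(-10s)/s

Final answer: 4·e^(-10s)/s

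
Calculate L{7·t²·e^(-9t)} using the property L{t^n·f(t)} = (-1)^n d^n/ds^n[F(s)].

L{e^(-9t)} = 1/(s+9). d/ds[1/(s+9)] = -1/(s+9)². d²/ds²[1/(s+9)] = 2/(s+9)³. So L{t²·e^(-9t)} = (-1)² · 2/(s+9)³ = 2/(s+9)³. Then L{7·t²·e^(-9t)} = 7·2/(s+9)³ = 14/(s+9)³

Final answer: 14/(s+9)³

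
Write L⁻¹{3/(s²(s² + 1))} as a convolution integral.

3/(s²(s² + 1)) = (1/s²)·(3/(s² + 1)) = L{t}·L{3·sin(t)}. So f(t) = t*(3·sin(t)) = ∫₀ᵗ 3τ·sin((t-τ)) dτ

Final answer: ∫₀ᵗ 3τ·sin((t-τ)) dτ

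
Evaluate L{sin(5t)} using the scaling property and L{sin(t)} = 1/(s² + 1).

Using L{f(at)} = (1/a)F(s/a) with a=5: L{sin(5t)} = (1/5) · 1/((s/5)² + 1) = (1/5) · 1·25/(s² + 25) = 5/(s² + 25)

Final answer: 5/(s² + 25)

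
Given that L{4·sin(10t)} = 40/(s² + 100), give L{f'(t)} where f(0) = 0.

L{f'(t)} = s·F(s) - f(0) = s·40/(s² + 100) - 0 = 40s/(s² + 100)

Final answer: 40s/(s² + 100)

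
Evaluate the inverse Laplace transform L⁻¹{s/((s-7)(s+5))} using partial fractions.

Using partial fractions, f(t) = (7e^(7t) + 5e^(-5t))/12

Final answer: (7e^(7t) + 5e^(-5t))/12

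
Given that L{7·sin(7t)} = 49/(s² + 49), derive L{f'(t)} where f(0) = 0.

L{f'(t)} = s·F(s) - f(0) = s·49/(s² + 49) - 0 = 49s/(s² + 49)

Final answer: 49s/(s² + 49)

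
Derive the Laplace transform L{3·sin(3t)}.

L{sin(ωt)} = ω/(s² + ω²), so L{sin(3t)} = 3/(s² + 9). Then L{3·sin(3t)} = 3·3/(s² + 9) = 9/(s² + 9)

Final answer: 9/(s² + 9)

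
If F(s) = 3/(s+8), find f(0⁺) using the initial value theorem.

f(0⁺) = lim_{s→∞} s·3/(s+8) = lim_{s→∞} 3s/(s+8) = 3

Final answer: 3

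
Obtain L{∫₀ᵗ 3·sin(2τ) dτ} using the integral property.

L{∫₀ᵗ f(τ)dτ} = F(s)/s with F(s) = 6/(s² + 4), so the result is (6/(s² + 4))/s = 6/(s(s² + 4))

Final answer: 6/(s(s² + 4))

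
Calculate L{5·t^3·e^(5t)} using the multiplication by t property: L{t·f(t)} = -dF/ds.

Using L{t^n·e^(at)} = n!/(s-a)^(n+1), L{t^3·e^(5t)} = 6/(s-5)^4, so L{5·t^3·e^(5t)} = 5·6/(s-5)^4 = 30/(s-5)^4

Final answer: 30/(s-5)^4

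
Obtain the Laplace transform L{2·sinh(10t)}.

L{sinh(ωt)} = ω/(s² - ω²), so L{sinh(10t)} = 10/(s² - 100). Then L{2·sinh(10t)} = 2·10/(s² - 100) = 20/(s² - 100)

Final answer: 20/(s² - 100)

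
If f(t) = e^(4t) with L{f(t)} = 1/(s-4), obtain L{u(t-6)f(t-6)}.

Time shift theorem: L{u(t-a)f(t-a)} = e^(-as)F(s). Here a=6, F(s) = 1/(s-4), so L{u(t-6)f(t-6)} = e^(-6s)·1/(s-4)

Final answer: e^(-6s)·1/(s-4)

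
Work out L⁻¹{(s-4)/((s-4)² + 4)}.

Using frequency shift: L⁻¹{(s-a)/((s-a)² + b²)} = e^(at)cos(bt). Here a=4, b=2

Final answer: e^(4t)·cos(2t)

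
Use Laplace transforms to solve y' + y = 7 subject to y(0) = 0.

sY + Y = 7/s. Y = 7/(s(s+1)). Partial fractions: Y = 7/s - 7/(s+1)

Final answer: y(t) = 7(1 - e^(-t))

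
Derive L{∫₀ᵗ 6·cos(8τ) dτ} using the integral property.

L{∫₀ᵗ f(τ)dτ} = F(s)/s with F(s) = 6s/(s² + 64), so the result is (6s/(s² + 64))/s = 6/(s² + 64)

Final answer: 6/(s² + 64)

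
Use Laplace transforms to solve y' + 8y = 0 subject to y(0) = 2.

L{y'} + 8L{y} = 0. sY - 2 + 8Y = 0. Y(s+8) = 2. Y = 2/(s+8)

Final answer: y(t) = 2e^(-8t)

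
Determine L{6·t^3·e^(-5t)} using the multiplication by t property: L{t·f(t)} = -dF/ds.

Using L{t^n·e^(at)} = n!/(s-a)^(n+1), L{t^3·e^(-5t)} = 6/(s+5)^4, so L{6·t^3·e^(-5t)} = 6·6/(s+5)^4 = 36/(s+5)^4

Final answer: 36/(s+5)^4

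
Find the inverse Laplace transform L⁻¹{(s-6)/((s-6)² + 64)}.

Using frequency shift, L⁻¹{(s-6)/((s-6)² + 64)} = e^(6t)·cos(8t)

Final answer: e^(6t)·cos(8t)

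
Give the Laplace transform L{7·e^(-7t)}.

L{e^(at)} = 1/(s-a), so L{e^(-7t)} = 1/(s+7). Then L{7·e^(-7t)} = 7/(s+7)

Final answer: 7/(s+7)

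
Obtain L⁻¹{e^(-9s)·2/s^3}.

L⁻¹{2/s^3} = t^2. By the time shift theorem, L⁻¹{e^(-as)F(s)} = u(t-a)f(t-a) with a=9, so L⁻¹{e^(-9s)·2/s^3} = u(t-9)·(t-9)^2

Final answer: u(t-9)·(t-9)^2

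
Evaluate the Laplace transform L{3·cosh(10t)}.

L{cosh(ωt)} = s/(s² - ω²), so L{cosh(10t)} = s/(s² - 100). Then L{3·cosh(10t)} = 3·s/(s² - 100) = 3s/(s² - 100)

Final answer: 3s/(s² - 100)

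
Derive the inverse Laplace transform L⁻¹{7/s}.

L⁻¹{c/s} = c, so L⁻¹{7/s} = 7

Final answer: 7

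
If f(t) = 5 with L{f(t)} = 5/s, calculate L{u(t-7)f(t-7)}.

Time shift theorem: L{u(t-a)f(t-a)} = e^(-as)F(s). Here a=7, F(s) = 5/s, so L{u(t-7)f(t-7)} = e^(-7s)·5/s

Final answer: e^(-7s)·5/s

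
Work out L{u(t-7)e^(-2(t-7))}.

u(t-a)f(t-a) with f(t)=e^(-2t). L{e^(-2t)} = 1/(s+2). By time shift: e^(-7s)/(s+2)

Final answer: e^(-7s)/(s+2)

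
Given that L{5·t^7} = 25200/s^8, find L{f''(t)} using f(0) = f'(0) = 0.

L{f''(t)} = s²F(s) - sf(0) - f'(0) = s²·25200/s^8 - 0 - 0 = 25200/s^6

Final answer: 25200/s^6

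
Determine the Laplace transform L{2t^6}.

L{2t^6} = 2 · L{t^6} = 2 · 720/s^7 = 1440/s^7

Final answer: 1440/s^7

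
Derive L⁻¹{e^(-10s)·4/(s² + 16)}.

L⁻¹{4/(s² + 16)} = sin(4t). By the time shift theorem, L⁻¹{e^(-as)F(s)} = u(t-a)f(t-a) with a=10, so L⁻¹{e^(-10s)·4/(s² + 16)} = u(t-10)·sin(4(t-10))

Final answer: u(t-10)·sin(4(t-10))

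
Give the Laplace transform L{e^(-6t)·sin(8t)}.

L{e^(at)·sin(ωt)} = ω/((s-a)² + ω²), so L{e^(-6t)·sin(8t)} = 8/((s+6)² + 64)

Final answer: 8/((s+6)² + 64)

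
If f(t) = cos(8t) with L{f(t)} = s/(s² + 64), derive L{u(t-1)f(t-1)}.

Time shift theorem: L{u(t-a)f(t-a)} = e^(-as)F(s). Here a=1, F(s) = s/(s² + 64), so L{u(t-1)f(t-1)} = e^(-s)·s/(s² + 64)

Final answer: e^(-s)·s/(s² + 64)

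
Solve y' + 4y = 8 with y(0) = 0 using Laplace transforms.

sY + 4Y = 8/s. Y = 8/(s(s+4)). Partial fractions: Y = 2/s - 2/(s+4)

Final answer: y(t) = 2(1 - e^(-4t))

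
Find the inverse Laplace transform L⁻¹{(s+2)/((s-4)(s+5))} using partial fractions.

Using partial fractions, f(t) = (6e^(4t) + 3e^(-5t))/9

Final answer: (6e^(4t) + 3e^(-5t))/9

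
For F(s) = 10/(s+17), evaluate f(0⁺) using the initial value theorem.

f(0⁺) = lim_{s→∞} s·10/(s+17) = lim_{s→∞} 10s/(s+17) = 10

Final answer: 10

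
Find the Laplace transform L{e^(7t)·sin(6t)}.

L{e^(at)·sin(ωt)} = ω/((s-a)² + ω²), so L{e^(7t)·sin(6t)} = 6/((s-7)² + 36)

Final answer: 6/((s-7)² + 36)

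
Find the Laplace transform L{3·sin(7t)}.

L{sin(ωt)} = ω/(s² + ω²), so L{sin(7t)} = 7/(s² + 49). Then L{3·sin(7t)} = 3·7/(s² + 49) = 21/(s² + 49)

Final answer: 21/(s² + 49)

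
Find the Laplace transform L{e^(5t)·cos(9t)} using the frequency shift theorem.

Frequency shift: L{e^(at)f(t)} = F(s-a). L{e^(5t)·cos(9t)} = (s-5)/((s-5)² + 81)

Final answer: (s-5)/((s-5)² + 81)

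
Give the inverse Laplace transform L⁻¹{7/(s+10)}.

L⁻¹{1/(s-a)} = e^(at), so L⁻¹{1/(s+10)} = e^(-10t), and L⁻¹{7/(s+10)} = 7·e^(-10t)

Final answer: 7·e^(-10t)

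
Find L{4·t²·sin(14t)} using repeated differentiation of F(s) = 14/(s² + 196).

F(s) = 14/(s² + 196). F'(s) = -28s/(s² + 196)². F''(s) = -28(196 - 3s²)/(s² + 196)³ = (84s² - 5488)/(s² + 196)³. So L{t²·sin(14t)} = (-1)² F''(s) = (84s² - 5488)/(s² + 196)³. Then L{4·t²·sin(14t)} = 4·(84s² - 5488)/(s² + 196)³ = (336s² - 21952)/(s² + 196)³

Final answer: (336s² - 21952)/(s² + 196)³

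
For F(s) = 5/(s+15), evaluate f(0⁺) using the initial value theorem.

f(0⁺) = lim_{s→∞} s·5/(s+15) = lim_{s→∞} 5s/(s+15) = 5

Final answer: 5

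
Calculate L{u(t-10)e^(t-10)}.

u(t-a)f(t-a) with f(t)=e^t. L{e^t} = 1/(s-1). By time shift: e^(-10s)/(s-1)

Final answer: e^(-10s)/(s-1)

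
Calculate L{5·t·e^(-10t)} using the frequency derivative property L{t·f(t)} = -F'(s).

L{e^(-10t)} = 1/(s+10). By frequency derivative: L{t·e^(-10t)} = -d/ds[1/(s+10)] = -(-1)/(s+10)² = 1/(s+10)². Then L{5·t·e^(-10t)} = 5·1/(s+10)² = 5/(s+10)²

Final answer: 5/(s+10)²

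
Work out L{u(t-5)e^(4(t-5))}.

u(t-a)f(t-a) with f(t)=e^(4t). L{e^(4t)} = 1/(s-4). By time shift: e^(-5s)/(s-4)

Final answer: e^(-5s)/(s-4)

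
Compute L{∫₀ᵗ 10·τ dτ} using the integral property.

L{∫₀ᵗ f(τ)dτ} = F(s)/s with f(t) = 10t. F(s) = 10/s^2, so L{∫₀ᵗ 10·τ dτ} = (10/s^2)/s = 10/s^3. (Check: ∫₀ᵗ 10·τ dτ = 10t^2/2.)

Final answer: 10/s^3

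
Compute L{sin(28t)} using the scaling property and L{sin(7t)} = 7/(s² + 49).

Using L{f(at)} = (1/a)F(s/a) with a=4: L{sin(28t)} = (1/4) · 7/((s/4)² + 49) = (1/4) · 7·16/(s² + 784) = 28/(s² + 784)

Final answer: 28/(s² + 784)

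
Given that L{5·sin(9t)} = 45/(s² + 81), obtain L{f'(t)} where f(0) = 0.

L{f'(t)} = s·F(s) - f(0) = s·45/(s² + 81) - 0 = 45s/(s² + 81)

Final answer: 45s/(s² + 81)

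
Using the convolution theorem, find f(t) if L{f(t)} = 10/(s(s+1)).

10/(s(s+1)) = (10/s)·(1/(s+1)) = L{10}·L{e^(-t)}. By convolution, f(t) = 10*e^(-t) = ∫₀ᵗ 10·e^(-τ) dτ = 10·(1 - e^(-t))/1

Final answer: 10·(1 - e^(-t))/1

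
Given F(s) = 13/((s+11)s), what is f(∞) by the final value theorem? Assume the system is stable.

f(∞) = lim_{s→0} sF(s) = lim_{s→0} 13/(s+11) = 13/11

Final answer: 13/11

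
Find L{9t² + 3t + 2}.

L{9t² + 3t + 2} = 9·2/s³ + 3/s² + 2/s = 18/s³ + 3/s² + 2/s

Final answer: 18/s³ + 3/s² + 2/s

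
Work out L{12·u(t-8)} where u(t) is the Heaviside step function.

L{u(t-a)} = e^(-as)/s. Here a=8, so L{u(t-8)} = e^(-8s)/s, and L{12·u(t-8)} = 12·e^(-8s)/s

Final answer: 12·e^(-8s)/s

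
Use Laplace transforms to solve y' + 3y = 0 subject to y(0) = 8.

L{y'} + 3L{y} = 0. sY - 8 + 3Y = 0. Y(s+3) = 8. Y = 8/(s+3)

Final answer: y(t) = 8e^(-3t)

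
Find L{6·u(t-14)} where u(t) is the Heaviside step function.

L{u(t-a)} = e^(-as)/s. Here a=14, so L{u(t-14)} = e^(-14s)/s, and L{6·u(t-14)} = 6·e^(-14s)/s

Final answer: 6·e^(-14s)/s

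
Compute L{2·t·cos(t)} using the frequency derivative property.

L{cos(t)} = s/(s² + 1). Derivative: d/ds[s/(s² + 1)] = [(s² + 1) - s·2s]/(s² + 1)² = (1 - s²)/(s² + 1)². So L{t·cos(t)} = -F'(s) = (s² - 1)/(s² + 1)². Then L{2·t·cos(t)} = 2·(s² - 1)/(s² + 1)²

Final answer: 2·(s² - 1)/(s² + 1)²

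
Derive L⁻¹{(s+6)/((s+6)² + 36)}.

Using frequency shift: L⁻¹{(s-a)/((s-a)² + b²)} = e^(at)cos(bt). Here a=-6, b=6

Final answer: e^(-6t)·cos(6t)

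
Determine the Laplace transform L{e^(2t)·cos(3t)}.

L{e^(at)·cos(ωt)} = (s-a)/((s-a)² + ω²), so L{e^(2t)·cos(3t)} = (s-2)/((s-2)² + 9)

Final answer: (s-2)/((s-2)² + 9)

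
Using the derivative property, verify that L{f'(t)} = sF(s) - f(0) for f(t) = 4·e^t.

f'(t) = 4e^t. Direct: L{f'(t)} = 4/(s-1). Property: s·4/(s-1) - 4 = (4s - 4(s-1))/(s-1) = 4/(s-1). ✓

Final answer: 4/(s-1)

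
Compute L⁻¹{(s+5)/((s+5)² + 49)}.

Using frequency shift: L⁻¹{(s-a)/((s-a)² + b²)} = e^(at)cos(bt). Here a=-5, b=7

Final answer: e^(-5t)·cos(7t)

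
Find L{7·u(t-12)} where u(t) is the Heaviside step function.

L{u(t-a)} = e^(-as)/s. Here a=12, so L{u(t-12)} = e^(-12s)/s, and L{7·u(t-12)} = 7·e^(-12s)/s

Final answer: 7·e^(-12s)/s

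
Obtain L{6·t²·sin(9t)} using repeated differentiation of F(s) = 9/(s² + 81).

F(s) = 9/(s² + 81). F'(s) = -18s/(s² + 81)². F''(s) = -18(81 - 3s²)/(s² + 81)³ = (54s² - 1458)/(s² + 81)³. So L{t²·sin(9t)} = (-1)² F''(s) = (54s² - 1458)/(s² + 81)³. Then L{6·t²·sin(9t)} = 6·(54s² - 1458)/(s² + 81)³ = (324s² - 8748)/(s² + 81)³

Final answer: (324s² - 8748)/(s² + 81)³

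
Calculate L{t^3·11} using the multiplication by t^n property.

L{11} = 11/s. d^1/ds^1[1/s] = -1/s². d^2/ds^2[1/s] = 2/s^3. d^3/ds^3[1/s] = -6/s^4. So L{t^3} = (-1)^{3}·-6/s^4 = 6/s^4. Then L{t^3·11} = 11·6/s^4 = 66/s^4

Final answer: 66/s^4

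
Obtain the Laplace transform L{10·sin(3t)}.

L{sin(ωt)} = ω/(s² + ω²), so L{sin(3t)} = 3/(s² + 9). Then L{10·sin(3t)} = 10·3/(s² + 9) = 30/(s² + 9)

Final answer: 30/(s² + 9)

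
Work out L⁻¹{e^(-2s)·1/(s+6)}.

L⁻¹{1/(s+6)} = e^(-6t). By the time shift theorem, L⁻¹{e^(-as)F(s)} = u(t-a)f(t-a) with a=2, so L⁻¹{e^(-2s)·1/(s+6)} = u(t-2)·e^(-6(t-2))

Final answer: u(t-2)·e^(-6(t-2))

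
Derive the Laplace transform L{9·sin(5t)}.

L{sin(ωt)} = ω/(s² + ω²), so L{sin(5t)} = 5/(s² + 25). Then L{9·sin(5t)} = 9·5/(s² + 25) = 45/(s² + 25)

Final answer: 45/(s² + 25)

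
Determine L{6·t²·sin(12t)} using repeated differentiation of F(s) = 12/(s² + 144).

F(s) = 12/(s² + 144). F'(s) = -24s/(s² + 144)². F''(s) = -24(144 - 3s²)/(s² + 144)³ = (72s² - 3456)/(s² + 144)³. So L{t²·sin(12t)} = (-1)² F''(s) = (72s² - 3456)/(s² + 144)³. Then L{6·t²·sin(12t)} = 6·(72s² - 3456)/(s² + 144)³ = (432s² - 20736)/(s² + 144)³

Final answer: (432s² - 20736)/(s² + 144)³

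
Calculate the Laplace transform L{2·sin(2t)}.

L{sin(ωt)} = ω/(s² + ω²), so L{sin(2t)} = 2/(s² + 4). Then L{2·sin(2t)} = 2·2/(s² + 4) = 4/(s² + 4)

Final answer: 4/(s² + 4)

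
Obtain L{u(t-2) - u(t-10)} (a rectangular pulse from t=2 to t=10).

L{u(t-a)} = e^(-as)/s. L{u(t-2) - u(t-10)} = (e^(-2s) - e^(-10s))/s

Final answer: (e^(-2s) - e^(-10s))/s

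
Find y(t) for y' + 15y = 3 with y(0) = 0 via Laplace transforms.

sY + 15Y = 3/s. Y = 3/(s(s+15)). Partial fractions: Y = 1/5/s - 1/5/(s+15)

Final answer: y(t) = 1/5(1 - e^(-15t))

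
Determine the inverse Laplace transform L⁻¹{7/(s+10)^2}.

L⁻¹{n!/(s-a)^(n+1)} = t^n·e^(at) with n=1, a=-10. So L⁻¹{1/(s+10)^2} = t·e^(-10t), and L⁻¹{7/(s+10)^2} = (7/1)·t·e^(-10t) = 7·t·e^(-10t)

Final answer: 7·t·e^(-10t)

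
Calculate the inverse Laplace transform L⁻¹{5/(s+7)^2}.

L⁻¹{n!/(s-a)^(n+1)} = t^n·e^(at) with n=1, a=-7. So L⁻¹{1/(s+7)^2} = t·e^(-7t), and L⁻¹{5/(s+7)^2} = (5/1)·t·e^(-7t) = 5·t·e^(-7t)

Final answer: 5·t·e^(-7t)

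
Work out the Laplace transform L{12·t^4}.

L{t^n} = n!/s^(n+1), so L{t^4} = 24/s^5. Then L{12·t^4} = 12·24/s^5 = 288/s^5

Final answer: 288/s^5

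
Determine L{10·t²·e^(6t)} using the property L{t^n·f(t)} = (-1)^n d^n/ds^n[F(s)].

L{e^(6t)} = 1/(s-6). d/ds[1/(s-6)] = -1/(s-6)². d²/ds²[1/(s-6)] = 2/(s-6)³. So L{t²·e^(6t)} = (-1)² · 2/(s-6)³ = 2/(s-6)³. Then L{10·t²·e^(6t)} = 10·2/(s-6)³ = 20/(s-6)³

Final answer: 20/(s-6)³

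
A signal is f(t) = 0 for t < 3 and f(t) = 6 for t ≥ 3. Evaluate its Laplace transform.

f(t) = 6·u(t-3). L{u(t-3)} = e^(-3s)/s, so L{f(t)} = 6·e^(-3s)/s

Final answer: 6·e^(-3s)/s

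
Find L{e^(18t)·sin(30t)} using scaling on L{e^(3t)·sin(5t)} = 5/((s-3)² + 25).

Scaling with a=6: L{e^(18t)·sin(30t)} = (1/6) · 5/((s/6-3)² + 25). Simplifying: 30/((s-18)² + 900)

Final answer: 30/((s-18)² + 900)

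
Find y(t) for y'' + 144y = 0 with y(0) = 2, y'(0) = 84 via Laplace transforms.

L{y''} + 144L{y} = 0. s²Y - 2s - 84 + 144Y = 0. Y(s² + 144) = 2s + 84. Y = (2s + 84)/(s² + 144). Inverting: y(t) = 2cos(12t) + 7sin(12t)

Final answer: y(t) = 2cos(12t) + 7sin(12t)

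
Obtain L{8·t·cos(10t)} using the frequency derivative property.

L{cos(10t)} = s/(s² + 100). Derivative: d/ds[s/(s² + 100)] = [(s² + 100) - s·2s]/(s² + 100)² = (100 - s²)/(s² + 100)². So L{t·cos(10t)} = -F'(s) = (s² - 100)/(s² + 100)². Then L{8·t·cos(10t)} = 8·(s² - 100)/(s² + 100)²

Final answer: 8·(s² - 100)/(s² + 100)²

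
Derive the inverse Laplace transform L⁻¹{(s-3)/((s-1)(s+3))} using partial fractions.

Using partial fractions, f(t) = (-2e^t + 6e^(-3t))/4

Final answer: (-2e^t + 6e^(-3t))/4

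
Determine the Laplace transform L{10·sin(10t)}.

L{sin(ωt)} = ω/(s² + ω²), so L{sin(10t)} = 10/(s² + 100). Then L{10·sin(10t)} = 10·10/(s² + 100) = 100/(s² + 100)

Final answer: 100/(s² + 100)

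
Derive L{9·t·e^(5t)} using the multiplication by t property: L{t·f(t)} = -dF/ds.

Using L{t^n·e^(at)} = n!/(s-a)^(n+1), L{t·e^(5t)} = 1/(s-5)^2, so L{9·t·e^(5t)} = 9·1/(s-5)^2 = 9/(s-5)^2

Final answer: 9/(s-5)^2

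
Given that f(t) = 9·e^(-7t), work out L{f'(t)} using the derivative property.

f(0) = 9, F(s) = 9/(s+7). L{f'(t)} = s·F(s) - f(0) = 9s/(s+7) - 9 = (9s - 9(s+7))/(s+7) = -63/(s+7)

Final answer: -63/(s+7)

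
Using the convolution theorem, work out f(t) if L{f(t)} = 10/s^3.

10/s^3 = (10/s)·(1/s^2) = L{10}·L{t}. By convolution, f(t) = 10*t = ∫₀ᵗ 10·τ dτ = 10·t²/2

Final answer: 10·t²/2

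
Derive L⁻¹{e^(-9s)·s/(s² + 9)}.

L⁻¹{s/(s² + 9)} = cos(3t). By the time shift theorem, L⁻¹{e^(-as)F(s)} = u(t-a)f(t-a) with a=9, so L⁻¹{e^(-9s)·s/(s² + 9)} = u(t-9)·cos(3(t-9))

Final answer: u(t-9)·cos(3(t-9))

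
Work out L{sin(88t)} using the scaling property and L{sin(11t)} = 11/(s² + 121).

Using L{f(at)} = (1/a)F(s/a) with a=8: L{sin(88t)} = (1/8) · 11/((s/8)² + 121) = (1/8) · 11·64/(s² + 7744) = 88/(s² + 7744)

Final answer: 88/(s² + 7744)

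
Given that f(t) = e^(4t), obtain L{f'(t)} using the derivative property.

f(0) = 1, F(s) = 1/(s-4). L{f'(t)} = s·F(s) - f(0) = s/(s-4) - 1 = (s - (s-4))/(s-4) = 4/(s-4)

Final answer: 4/(s-4)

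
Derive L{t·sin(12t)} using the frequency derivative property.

L{sin(12t)} = 12/(s² + 144). By L{t·f(t)} = -F'(s): -d/ds[12/(s² + 144)] = -(12)·(-2s)/(s² + 144)² = 24s/(s² + 144)²

Final answer: 24s/(s² + 144)²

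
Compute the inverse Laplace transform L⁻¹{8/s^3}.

L⁻¹{n!/s^(n+1)} = t^n with n=2. So L⁻¹{2/s^3} = t^2, and L⁻¹{8/s^3} = (8/2)·t^2 = 4·t^2

Final answer: 4·t^2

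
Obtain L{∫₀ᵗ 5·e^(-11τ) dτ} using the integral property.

L{∫₀ᵗ f(τ)dτ} = F(s)/s with F(s) = 5/(s+11), so L{∫₀ᵗ 5·e^(-11τ) dτ} = 5/(s(s+11))

Final answer: 5/(s(s+11))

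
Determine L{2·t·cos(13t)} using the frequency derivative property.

L{cos(13t)} = s/(s² + 169). Derivative: d/ds[s/(s² + 169)] = [(s² + 169) - s·2s]/(s² + 169)² = (169 - s²)/(s² + 169)². So L{t·cos(13t)} = -F'(s) = (s² - 169)/(s² + 169)². Then L{2·t·cos(13t)} = 2·(s² - 169)/(s² + 169)²

Final answer: 2·(s² - 169)/(s² + 169)²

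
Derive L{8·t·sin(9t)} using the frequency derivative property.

L{sin(9t)} = 9/(s² + 81). By L{t·f(t)} = -F'(s): -d/ds[9/(s² + 81)] = -(9)·(-2s)/(s² + 81)² = 18s/(s² + 81)². Then L{8·t·sin(9t)} = 8·18s/(s² + 81)² = 144s/(s² + 81)²

Final answer: 144s/(s² + 81)²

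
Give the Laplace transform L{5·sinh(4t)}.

L{sinh(ωt)} = ω/(s² - ω²), so L{sinh(4t)} = 4/(s² - 16). Then L{5·sinh(4t)} = 5·4/(s² - 16) = 20/(s² - 16)

Final answer: 20/(s² - 16)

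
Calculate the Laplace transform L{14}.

L{14} = 14 · L{1} = 14/s

Final answer: 14/s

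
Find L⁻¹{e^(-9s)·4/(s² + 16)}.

L⁻¹{4/(s² + 16)} = sin(4t). By the time shift theorem, L⁻¹{e^(-as)F(s)} = u(t-a)f(t-a) with a=9, so L⁻¹{e^(-9s)·4/(s² + 16)} = u(t-9)·sin(4(t-9))

Final answer: u(t-9)·sin(4(t-9))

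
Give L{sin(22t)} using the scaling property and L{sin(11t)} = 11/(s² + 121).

Using L{f(at)} = (1/a)F(s/a) with a=2: L{sin(22t)} = (1/2) · 11/((s/2)² + 121) = (1/2) · 11·4/(s² + 484) = 22/(s² + 484)

Final answer: 22/(s² + 484)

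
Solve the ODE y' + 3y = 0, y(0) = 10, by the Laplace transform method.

L{y'} + 3L{y} = 0. sY - 10 + 3Y = 0. Y(s+3) = 10. Y = 10/(s+3)

Final answer: y(t) = 10e^(-3t)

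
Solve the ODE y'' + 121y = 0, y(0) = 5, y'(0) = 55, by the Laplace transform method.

L{y''} + 121L{y} = 0. s²Y - 5s - 55 + 121Y = 0. Y(s² + 121) = 5s + 55. Y = (5s + 55)/(s² + 121). Inverting: y(t) = 5cos(11t) + 5sin(11t)

Final answer: y(t) = 5cos(11t) + 5sin(11t)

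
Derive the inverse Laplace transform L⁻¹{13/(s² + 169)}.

L⁻¹{13/(s² + 169)} = sin(13t)

Final answer: sin(13t)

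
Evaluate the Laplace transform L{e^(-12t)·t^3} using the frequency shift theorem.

L{e^(at)·t^n} = n!/(s-a)^(n+1), so L{e^(-12t)·t^3} = 6/(s+12)^4

Final answer: 6/(s+12)^4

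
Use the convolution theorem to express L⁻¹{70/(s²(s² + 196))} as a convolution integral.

70/(s²(s² + 196)) = (1/s²)·(70/(s² + 196)) = L{t}·L{5·sin(14t)}. So f(t) = t*(5·sin(14t)) = ∫₀ᵗ 5τ·sin(14(t-τ)) dτ

Final answer: ∫₀ᵗ 5τ·sin(14(t-τ)) dτ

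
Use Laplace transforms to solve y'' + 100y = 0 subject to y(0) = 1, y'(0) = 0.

L{y''} + 100L{y} = 0. s²Y - s - 0 + 100Y = 0. Y(s² + 100) = s. Y = (s)/(s² + 100). Inverting: y(t) = cos(10t)

Final answer: y(t) = cos(10t)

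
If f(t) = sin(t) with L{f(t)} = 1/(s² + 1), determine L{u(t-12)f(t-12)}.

Time shift theorem: L{u(t-a)f(t-a)} = e^(-as)F(s). Here a=12, F(s) = 1/(s² + 1), so L{u(t-12)f(t-12)} = e^(-12s)·1/(s² + 1)

Final answer: e^(-12s)·1/(s² + 1)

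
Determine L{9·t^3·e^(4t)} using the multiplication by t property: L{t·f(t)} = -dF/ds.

Using L{t^n·e^(at)} = n!/(s-a)^(n+1), L{t^3·e^(4t)} = 6/(s-4)^4, so L{9·t^3·e^(4t)} = 9·6/(s-4)^4 = 54/(s-4)^4

Final answer: 54/(s-4)^4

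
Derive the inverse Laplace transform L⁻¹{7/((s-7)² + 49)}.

Using frequency shift, L⁻¹{7/((s-7)² + 49)} = e^(7t)·sin(7t)

Final answer: e^(7t)·sin(7t)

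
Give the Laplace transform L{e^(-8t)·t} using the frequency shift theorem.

L{e^(at)·t^n} = n!/(s-a)^(n+1), so L{e^(-8t)·t} = 1/(s+8)^2

Final answer: 1/(s+8)^2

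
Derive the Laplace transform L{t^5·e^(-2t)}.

L{t^n·e^(at)} = n!/(s-a)^(n+1), so L{t^5·e^(-2t)} = 120/(s+2)^6

Final answer: 120/(s+2)^6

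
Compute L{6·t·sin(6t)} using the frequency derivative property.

L{sin(6t)} = 6/(s² + 36). By L{t·f(t)} = -F'(s): -d/ds[6/(s² + 36)] = -(6)·(-2s)/(s² + 36)² = 12s/(s² + 36)². Then L{6·t·sin(6t)} = 6·12s/(s² + 36)² = 72s/(s² + 36)²

Final answer: 72s/(s² + 36)²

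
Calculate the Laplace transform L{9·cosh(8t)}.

L{cosh(ωt)} = s/(s² - ω²), so L{cosh(8t)} = s/(s² - 64). Then L{9·cosh(8t)} = 9·s/(s² - 64) = 9s/(s² - 64)

Final answer: 9s/(s² - 64)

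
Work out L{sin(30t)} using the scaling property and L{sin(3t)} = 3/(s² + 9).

Using L{f(at)} = (1/a)F(s/a) with a=10: L{sin(30t)} = (1/10) · 3/((s/10)² + 9) = (1/10) · 3·100/(s² + 900) = 30/(s² + 900)

Final answer: 30/(s² + 900)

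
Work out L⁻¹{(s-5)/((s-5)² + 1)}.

Using frequency shift: L⁻¹{(s-a)/((s-a)² + b²)} = e^(at)cos(bt). Here a=5, b=1

Final answer: e^(5t)·cos(t)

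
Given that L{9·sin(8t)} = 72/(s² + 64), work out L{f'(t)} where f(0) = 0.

L{f'(t)} = s·F(s) - f(0) = s·72/(s² + 64) - 0 = 72s/(s² + 64)

Final answer: 72s/(s² + 64)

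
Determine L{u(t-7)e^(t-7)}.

u(t-a)f(t-a) with f(t)=e^t. L{e^t} = 1/(s-1). By time shift: e^(-7s)/(s-1)

Final answer: e^(-7s)/(s-1)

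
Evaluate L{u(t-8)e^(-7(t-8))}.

u(t-a)f(t-a) with f(t)=e^(-7t). L{e^(-7t)} = 1/(s+7). By time shift: e^(-8s)/(s+7)

Final answer: e^(-8s)/(s+7)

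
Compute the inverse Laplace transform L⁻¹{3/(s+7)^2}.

L⁻¹{n!/(s-a)^(n+1)} = t^n·e^(at) with n=1, a=-7. So L⁻¹{1/(s+7)^2} = t·e^(-7t), and L⁻¹{3/(s+7)^2} = (3/1)·t·e^(-7t) = 3·t·e^(-7t)

Final answer: 3·t·e^(-7t)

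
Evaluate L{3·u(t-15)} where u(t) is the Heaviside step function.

L{u(t-a)} = e^(-as)/s. Here a=15, so L{u(t-15)} = e^(-15s)/s, and L{3·u(t-15)} = 3·e^(-15s)/s

Final answer: 3·e^(-15s)/s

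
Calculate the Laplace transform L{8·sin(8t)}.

L{sin(ωt)} = ω/(s² + ω²), so L{sin(8t)} = 8/(s² + 64). Then L{8·sin(8t)} = 8·8/(s² + 64) = 64/(s² + 64)

Final answer: 64/(s² + 64)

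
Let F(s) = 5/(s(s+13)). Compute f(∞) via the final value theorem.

f(∞) = lim_{s→0} s·5/(s(s+13)) = lim_{s→0} 5/(s+13) = 5/13 = 5/13

Final answer: 5/13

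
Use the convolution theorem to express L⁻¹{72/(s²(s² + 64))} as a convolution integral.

72/(s²(s² + 64)) = (1/s²)·(72/(s² + 64)) = L{t}·L{9·sin(8t)}. So f(t) = t*(9·sin(8t)) = ∫₀ᵗ 9τ·sin(8(t-τ)) dτ

Final answer: ∫₀ᵗ 9τ·sin(8(t-τ)) dτ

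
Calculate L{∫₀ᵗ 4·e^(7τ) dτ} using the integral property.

L{∫₀ᵗ f(τ)dτ} = F(s)/s with F(s) = 4/(s-7), so L{∫₀ᵗ 4·e^(7τ) dτ} = 4/(s(s-7))

Final answer: 4/(s(s-7))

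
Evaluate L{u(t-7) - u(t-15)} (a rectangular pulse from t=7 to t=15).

L{u(t-a)} = e^(-as)/s. L{u(t-7) - u(t-15)} = (e^(-7s) - e^(-15s))/s

Final answer: (e^(-7s) - e^(-15s))/s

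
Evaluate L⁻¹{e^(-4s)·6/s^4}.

L⁻¹{6/s^4} = t^3. By the time shift theorem, L⁻¹{e^(-as)F(s)} = u(t-a)f(t-a) with a=4, so L⁻¹{e^(-4s)·6/s^4} = u(t-4)·(t-4)^3

Final answer: u(t-4)·(t-4)^3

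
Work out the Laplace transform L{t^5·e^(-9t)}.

L{t^n·e^(at)} = n!/(s-a)^(n+1), so L{t^5·e^(-9t)} = 120/(s+9)^6

Final answer: 120/(s+9)^6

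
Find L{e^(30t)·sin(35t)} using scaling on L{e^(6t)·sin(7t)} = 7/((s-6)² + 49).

Scaling with a=5: L{e^(30t)·sin(35t)} = (1/5) · 7/((s/5-6)² + 49). Simplifying: 35/((s-30)² + 1225)

Final answer: 35/((s-30)² + 1225)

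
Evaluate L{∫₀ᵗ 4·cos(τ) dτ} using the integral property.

L{∫₀ᵗ f(τ)dτ} = F(s)/s with F(s) = 4s/(s² + 1), so the result is (4s/(s² + 1))/s = 4/(s² + 1)

Final answer: 4/(s² + 1)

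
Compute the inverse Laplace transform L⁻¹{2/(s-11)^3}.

L⁻¹{n!/(s-a)^(n+1)} = t^n·e^(at), so L⁻¹{2/(s-11)^3} = t^2·e^(11t)

Final answer: t^2·e^(11t)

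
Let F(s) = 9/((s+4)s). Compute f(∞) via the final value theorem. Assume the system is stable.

f(∞) = lim_{s→0} sF(s) = lim_{s→0} 9/(s+4) = 9/4

Final answer: 9/4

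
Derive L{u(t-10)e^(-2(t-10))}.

u(t-a)f(t-a) with f(t)=e^(-2t). L{e^(-2t)} = 1/(s+2). By time shift: e^(-10s)/(s+2)

Final answer: e^(-10s)/(s+2)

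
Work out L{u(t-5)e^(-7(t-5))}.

u(t-a)f(t-a) with f(t)=e^(-7t). L{e^(-7t)} = 1/(s+7). By time shift: e^(-5s)/(s+7)

Final answer: e^(-5s)/(s+7)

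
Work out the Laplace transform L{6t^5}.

L{6t^5} = 6 · L{t^5} = 6 · 120/s^6 = 720/s^6

Final answer: 720/s^6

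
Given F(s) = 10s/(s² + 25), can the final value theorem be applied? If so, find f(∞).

The final value theorem requires all poles of sF(s) in the left half-plane. sF(s) = 10s²/(s² + 25) has poles at s = ±5i (imaginary axis). Theorem does NOT apply (oscillatory system).

Final answer: Not applicable (oscillatory)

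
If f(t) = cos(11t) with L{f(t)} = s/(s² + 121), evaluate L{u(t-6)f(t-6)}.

Time shift theorem: L{u(t-a)f(t-a)} = e^(-as)F(s). Here a=6, F(s) = s/(s² + 121), so L{u(t-6)f(t-6)} = e^(-6s)·s/(s² + 121)

Final answer: e^(-6s)·s/(s² + 121)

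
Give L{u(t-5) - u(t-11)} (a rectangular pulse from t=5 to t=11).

L{u(t-a)} = e^(-as)/s. L{u(t-5) - u(t-11)} = (e^(-5s) - e^(-11s))/s

Final answer: (e^(-5s) - e^(-11s))/s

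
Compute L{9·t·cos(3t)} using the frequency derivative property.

L{cos(3t)} = s/(s² + 9). Derivative: d/ds[s/(s² + 9)] = [(s² + 9) - s·2s]/(s² + 9)² = (9 - s²)/(s² + 9)². So L{t·cos(3t)} = -F'(s) = (s² - 9)/(s² + 9)². Then L{9·t·cos(3t)} = 9·(s² - 9)/(s² + 9)²

Final answer: 9·(s² - 9)/(s² + 9)²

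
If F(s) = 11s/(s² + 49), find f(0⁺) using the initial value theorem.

f(0⁺) = lim_{s→∞} s·11s/(s² + 49) = lim_{s→∞} 11s²/(s² + 49) = 11

Final answer: 11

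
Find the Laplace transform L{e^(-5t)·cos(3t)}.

L{e^(at)·cos(ωt)} = (s-a)/((s-a)² + ω²), so L{e^(-5t)·cos(3t)} = (s+5)/((s+5)² + 9)

Final answer: (s+5)/((s+5)² + 9)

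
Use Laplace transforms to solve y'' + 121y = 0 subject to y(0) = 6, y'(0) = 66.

L{y''} + 121L{y} = 0. s²Y - 6s - 66 + 121Y = 0. Y(s² + 121) = 6s + 66. Y = (6s + 66)/(s² + 121). Inverting: y(t) = 6cos(11t) + 6sin(11t)

Final answer: y(t) = 6cos(11t) + 6sin(11t)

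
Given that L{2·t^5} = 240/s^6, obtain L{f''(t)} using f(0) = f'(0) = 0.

L{f''(t)} = s²F(s) - sf(0) - f'(0) = s²·240/s^6 - 0 - 0 = 240/s^4

Final answer: 240/s^4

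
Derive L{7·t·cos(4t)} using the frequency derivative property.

L{cos(4t)} = s/(s² + 16). Derivative: d/ds[s/(s² + 16)] = [(s² + 16) - s·2s]/(s² + 16)² = (16 - s²)/(s² + 16)². So L{t·cos(4t)} = -F'(s) = (s² - 16)/(s² + 16)². Then L{7·t·cos(4t)} = 7·(s² - 16)/(s² + 16)²

Final answer: 7·(s² - 16)/(s² + 16)²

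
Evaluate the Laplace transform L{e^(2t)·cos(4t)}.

L{e^(at)·cos(ωt)} = (s-a)/((s-a)² + ω²), so L{e^(2t)·cos(4t)} = (s-2)/((s-2)² + 16)

Final answer: (s-2)/((s-2)² + 16)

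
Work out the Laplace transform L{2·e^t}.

L{e^(at)} = 1/(s-a), so L{e^t} = 1/(s-1). Then L{2·e^t} = 2/(s-1)

Final answer: 2/(s-1)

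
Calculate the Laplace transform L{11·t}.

L{t^n} = n!/s^(n+1), so L{t} = 1/s^2. Then L{11·t} = 11·1/s^2 = 11/s^2

Final answer: 11/s^2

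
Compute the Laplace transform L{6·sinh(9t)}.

L{sinh(ωt)} = ω/(s² - ω²), so L{sinh(9t)} = 9/(s² - 81). Then L{6·sinh(9t)} = 6·9/(s² - 81) = 54/(s² - 81)

Final answer: 54/(s² - 81)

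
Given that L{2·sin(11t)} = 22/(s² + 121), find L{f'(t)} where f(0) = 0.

L{f'(t)} = s·F(s) - f(0) = s·22/(s² + 121) - 0 = 22s/(s² + 121)

Final answer: 22s/(s² + 121)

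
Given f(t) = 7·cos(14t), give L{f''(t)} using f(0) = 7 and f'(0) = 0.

F(s) = 7s/(s² + 196). L{f''(t)} = s²F(s) - sf(0) - f'(0) = 7s³/(s² + 196) - 7s = (7s³ - 7s(s² + 196))/(s² + 196) = -1372s/(s² + 196)

Final answer: -1372s/(s² + 196)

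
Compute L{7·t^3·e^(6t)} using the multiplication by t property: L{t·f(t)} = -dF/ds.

Using L{t^n·e^(at)} = n!/(s-a)^(n+1), L{t^3·e^(6t)} = 6/(s-6)^4, so L{7·t^3·e^(6t)} = 7·6/(s-6)^4 = 42/(s-6)^4

Final answer: 42/(s-6)^4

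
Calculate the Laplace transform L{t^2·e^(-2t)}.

L{t^n·e^(at)} = n!/(s-a)^(n+1), so L{t^2·e^(-2t)} = 2/(s+2)^3

Final answer: 2/(s+2)^3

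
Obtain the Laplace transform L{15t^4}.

L{15t^4} = 15 · L{t^4} = 15 · 24/s^5 = 360/s^5

Final answer: 360/s^5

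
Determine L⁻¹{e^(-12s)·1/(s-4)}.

L⁻¹{1/(s-4)} = e^(4t). By the time shift theorem, L⁻¹{e^(-as)F(s)} = u(t-a)f(t-a) with a=12, so L⁻¹{e^(-12s)·1/(s-4)} = u(t-12)·e^(4(t-12))

Final answer: u(t-12)·e^(4(t-12))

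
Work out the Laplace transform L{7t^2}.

L{7t^2} = 7 · L{t^2} = 7 · 2/s^3 = 14/s^3

Final answer: 14/s^3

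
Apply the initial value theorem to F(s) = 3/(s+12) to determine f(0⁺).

f(0⁺) = lim_{s→∞} s·3/(s+12) = lim_{s→∞} 3s/(s+12) = 3

Final answer: 3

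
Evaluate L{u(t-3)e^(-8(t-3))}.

u(t-a)f(t-a) with f(t)=e^(-8t). L{e^(-8t)} = 1/(s+8). By time shift: e^(-3s)/(s+8)

Final answer: e^(-3s)/(s+8)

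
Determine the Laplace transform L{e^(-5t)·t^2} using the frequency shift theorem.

L{e^(at)·t^n} = n!/(s-a)^(n+1), so L{e^(-5t)·t^2} = 2/(s+5)^3

Final answer: 2/(s+5)^3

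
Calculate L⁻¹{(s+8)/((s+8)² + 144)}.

Using frequency shift: L⁻¹{(s-a)/((s-a)² + b²)} = e^(at)cos(bt). Here a=-8, b=12

Final answer: e^(-8t)·cos(12t)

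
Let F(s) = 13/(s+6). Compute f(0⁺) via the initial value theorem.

f(0⁺) = lim_{s→∞} s·13/(s+6) = lim_{s→∞} 13s/(s+6) = 13

Final answer: 13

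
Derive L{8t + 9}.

L{8t + 9} = 8·L{t} + 9·L{1} = 8/s² + 9/s

Final answer: 8/s² + 9/s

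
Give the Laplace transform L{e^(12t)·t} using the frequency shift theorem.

L{e^(at)·t^n} = n!/(s-a)^(n+1), so L{e^(12t)·t} = 1/(s-12)^2

Final answer: 1/(s-12)^2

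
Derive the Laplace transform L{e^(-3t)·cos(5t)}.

L{e^(at)·cos(ωt)} = (s-a)/((s-a)² + ω²), so L{e^(-3t)·cos(5t)} = (s+3)/((s+3)² + 25)

Final answer: (s+3)/((s+3)² + 25)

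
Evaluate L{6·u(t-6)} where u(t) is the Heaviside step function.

L{u(t-a)} = e^(-as)/s. Here a=6, so L{u(t-6)} = e^(-6s)/s, and L{6·u(t-6)} = 6·e^(-6s)/s

Final answer: 6·e^(-6s)/s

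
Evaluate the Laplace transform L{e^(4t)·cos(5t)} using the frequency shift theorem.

Frequency shift: L{e^(at)f(t)} = F(s-a). L{e^(4t)·cos(5t)} = (s-4)/((s-4)² + 25)

Final answer: (s-4)/((s-4)² + 25)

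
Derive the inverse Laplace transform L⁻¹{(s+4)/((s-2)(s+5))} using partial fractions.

Using partial fractions, f(t) = (6e^(2t) + e^(-5t))/7

Final answer: (6e^(2t) + e^(-5t))/7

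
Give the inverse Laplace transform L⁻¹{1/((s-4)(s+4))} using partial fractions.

Decompose: A/(s-4) + B/(s+4). A = 1/8, B = -1/8. f(t) = (e^(4t) - e^(-4t))/8

Final answer: (e^(4t) - e^(-4t))/8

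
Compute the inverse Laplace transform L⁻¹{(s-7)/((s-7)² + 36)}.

Using frequency shift, L⁻¹{(s-7)/((s-7)² + 36)} = e^(7t)·cos(6t)

Final answer: e^(7t)·cos(6t)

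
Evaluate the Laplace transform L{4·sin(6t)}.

L{sin(ωt)} = ω/(s² + ω²), so L{sin(6t)} = 6/(s² + 36). Then L{4·sin(6t)} = 4·6/(s² + 36) = 24/(s² + 36)

Final answer: 24/(s² + 36)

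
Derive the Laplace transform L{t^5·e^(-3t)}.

L{t^n·e^(at)} = n!/(s-a)^(n+1), so L{t^5·e^(-3t)} = 120/(s+3)^6

Final answer: 120/(s+3)^6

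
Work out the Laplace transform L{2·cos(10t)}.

L{cos(ωt)} = s/(s² + ω²), so L{cos(10t)} = s/(s² + 100). Then L{2·cos(10t)} = 2·s/(s² + 100) = 2s/(s² + 100)

Final answer: 2s/(s² + 100)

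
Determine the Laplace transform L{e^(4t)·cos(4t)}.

L{e^(at)·cos(ωt)} = (s-a)/((s-a)² + ω²), so L{e^(4t)·cos(4t)} = (s-4)/((s-4)² + 16)

Final answer: (s-4)/((s-4)² + 16)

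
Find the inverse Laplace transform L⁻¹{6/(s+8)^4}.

L⁻¹{n!/(s-a)^(n+1)} = t^n·e^(at), so L⁻¹{6/(s+8)^4} = t^3·e^(-8t)

Final answer: t^3·e^(-8t)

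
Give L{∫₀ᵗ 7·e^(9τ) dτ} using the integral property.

L{∫₀ᵗ f(τ)dτ} = F(s)/s with F(s) = 7/(s-9), so L{∫₀ᵗ 7·e^(9τ) dτ} = 7/(s(s-9))

Final answer: 7/(s(s-9))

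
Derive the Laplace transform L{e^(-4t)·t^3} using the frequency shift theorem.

L{e^(at)·t^n} = n!/(s-a)^(n+1), so L{e^(-4t)·t^3} = 6/(s+4)^4

Final answer: 6/(s+4)^4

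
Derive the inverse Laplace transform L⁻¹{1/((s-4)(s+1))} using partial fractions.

Decompose: A/(s-4) + B/(s+1). A = 1/5, B = -1/5. f(t) = (e^(4t) - e^(-t))/5

Final answer: (e^(4t) - e^(-t))/5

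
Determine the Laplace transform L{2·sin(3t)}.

L{sin(ωt)} = ω/(s² + ω²), so L{sin(3t)} = 3/(s² + 9). Then L{2·sin(3t)} = 2·3/(s² + 9) = 6/(s² + 9)

Final answer: 6/(s² + 9)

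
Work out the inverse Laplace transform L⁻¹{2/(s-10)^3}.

L⁻¹{n!/(s-a)^(n+1)} = t^n·e^(at), so L⁻¹{2/(s-10)^3} = t^2·e^(10t)

Final answer: t^2·e^(10t)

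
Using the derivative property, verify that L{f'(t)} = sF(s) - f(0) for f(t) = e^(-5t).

f'(t) = -5e^(-5t). Direct: L{f'(t)} = -5/(s+5). Property: s·1/(s+5) - 1 = (s - (s+5))/(s+5) = -5/(s+5). ✓

Final answer: -5/(s+5)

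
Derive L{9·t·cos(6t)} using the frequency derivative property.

L{cos(6t)} = s/(s² + 36). Derivative: d/ds[s/(s² + 36)] = [(s² + 36) - s·2s]/(s² + 36)² = (36 - s²)/(s² + 36)². So L{t·cos(6t)} = -F'(s) = (s² - 36)/(s² + 36)². Then L{9·t·cos(6t)} = 9·(s² - 36)/(s² + 36)²

Final answer: 9·(s² - 36)/(s² + 36)²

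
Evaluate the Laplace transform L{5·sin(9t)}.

L{sin(ωt)} = ω/(s² + ω²), so L{sin(9t)} = 9/(s² + 81). Then L{5·sin(9t)} = 5·9/(s² + 81) = 45/(s² + 81)

Final answer: 45/(s² + 81)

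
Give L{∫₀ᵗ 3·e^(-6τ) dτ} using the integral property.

L{∫₀ᵗ f(τ)dτ} = F(s)/s with F(s) = 3/(s+6), so L{∫₀ᵗ 3·e^(-6τ) dτ} = 3/(s(s+6))

Final answer: 3/(s(s+6))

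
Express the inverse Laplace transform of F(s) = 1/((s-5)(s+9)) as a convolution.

1/((s-5)(s+9)) = (1/(s-5))·(1/(s+9)) = L{e^(5t)}·L{e^(-9t)}. So f(t) = e^(5t)*e^(-9t) = ∫₀ᵗ e^(5τ)·e^(-9(t-τ)) dτ

Final answer: ∫₀ᵗ e^(5τ)·e^(-9(t-τ)) dτ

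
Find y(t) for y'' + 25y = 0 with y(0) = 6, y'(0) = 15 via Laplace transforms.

L{y''} + 25L{y} = 0. s²Y - 6s - 15 + 25Y = 0. Y(s² + 25) = 6s + 15. Y = (6s + 15)/(s² + 25). Inverting: y(t) = 6cos(5t) + 3sin(5t)

Final answer: y(t) = 6cos(5t) + 3sin(5t)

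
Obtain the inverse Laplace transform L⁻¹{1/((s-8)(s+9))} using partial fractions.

Decompose: A/(s-8) + B/(s+9). A = 1/17, B = -1/17. f(t) = (e^(8t) - e^(-9t))/17

Final answer: (e^(8t) - e^(-9t))/17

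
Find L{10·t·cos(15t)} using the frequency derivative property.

L{cos(15t)} = s/(s² + 225). Derivative: d/ds[s/(s² + 225)] = [(s² + 225) - s·2s]/(s² + 225)² = (225 - s²)/(s² + 225)². So L{t·cos(15t)} = -F'(s) = (s² - 225)/(s² + 225)². Then L{10·t·cos(15t)} = 10·(s² - 225)/(s² + 225)²

Final answer: 10·(s² - 225)/(s² + 225)²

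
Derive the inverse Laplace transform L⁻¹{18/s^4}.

L⁻¹{n!/s^(n+1)} = t^n with n=3. So L⁻¹{6/s^4} = t^3, and L⁻¹{18/s^4} = (18/6)·t^3 = 3·t^3

Final answer: 3·t^3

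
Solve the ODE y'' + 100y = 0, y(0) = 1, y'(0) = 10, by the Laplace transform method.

L{y''} + 100L{y} = 0. s²Y - s - 10 + 100Y = 0. Y(s² + 100) = s + 10. Y = (s + 10)/(s² + 100). Inverting: y(t) = cos(10t) + sin(10t)

Final answer: y(t) = cos(10t) + sin(10t)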